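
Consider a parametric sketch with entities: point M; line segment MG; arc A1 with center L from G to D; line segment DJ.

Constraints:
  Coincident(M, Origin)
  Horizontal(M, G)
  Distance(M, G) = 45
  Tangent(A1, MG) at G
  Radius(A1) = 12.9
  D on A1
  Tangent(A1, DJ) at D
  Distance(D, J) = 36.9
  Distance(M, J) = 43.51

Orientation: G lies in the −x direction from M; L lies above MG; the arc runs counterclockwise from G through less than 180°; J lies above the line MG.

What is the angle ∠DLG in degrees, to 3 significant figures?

63.3°

M is at the origin; MG is horizontal with |MG| = 45.0 and G on the −x side, so G = (-45.0, 0.00). The tangent condition forces LG to be normal to MG, so L = G + (0, 12.9) = (-45.0, 12.9). Since LD ⟂ DJ (tangency), |LJ| = √(12.9² + 36.9²) = 39.1 regardless of where D sits on A1. So J lies on both circle(M, 43.51) and circle(L, 39.1); the above-MG intersection is J = (-16.9, 40.1). D is the foot of the tangent from J: D = (-33.5, 7.11).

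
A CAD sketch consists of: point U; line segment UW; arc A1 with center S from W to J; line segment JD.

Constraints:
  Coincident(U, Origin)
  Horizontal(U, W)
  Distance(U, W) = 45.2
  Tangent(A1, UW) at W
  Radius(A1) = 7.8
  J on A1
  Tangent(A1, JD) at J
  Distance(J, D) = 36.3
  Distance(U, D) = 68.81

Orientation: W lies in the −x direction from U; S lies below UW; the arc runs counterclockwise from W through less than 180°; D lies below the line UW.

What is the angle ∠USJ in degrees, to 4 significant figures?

170.6°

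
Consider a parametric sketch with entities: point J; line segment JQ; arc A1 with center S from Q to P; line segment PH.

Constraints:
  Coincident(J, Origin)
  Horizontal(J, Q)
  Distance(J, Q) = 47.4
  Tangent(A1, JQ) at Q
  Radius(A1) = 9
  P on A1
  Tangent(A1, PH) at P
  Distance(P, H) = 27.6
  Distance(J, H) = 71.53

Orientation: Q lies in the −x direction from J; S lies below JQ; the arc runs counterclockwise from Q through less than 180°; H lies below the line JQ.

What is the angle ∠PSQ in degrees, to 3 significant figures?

74.8°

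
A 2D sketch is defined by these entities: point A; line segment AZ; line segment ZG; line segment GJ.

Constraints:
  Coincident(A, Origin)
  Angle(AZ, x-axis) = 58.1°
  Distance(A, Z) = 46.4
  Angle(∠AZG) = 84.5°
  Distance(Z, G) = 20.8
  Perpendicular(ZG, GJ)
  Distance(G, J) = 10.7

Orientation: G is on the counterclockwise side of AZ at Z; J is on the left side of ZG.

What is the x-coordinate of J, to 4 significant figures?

1.131

A is at the origin; AZ runs at 58.1° with length 46.4, so Z = 46.4·(cos 58.1°, sin 58.1°) = (24.52, 39.39). ∠AZG = 84.5°, so ZG runs at 58.1° + (180° − 84.5°) = 153.6° from the x-axis; with |ZG| = 20.8, G = Z + 20.8·(cos 153.6°, sin 153.6°) = (5.889, 48.64). ZG ⟂ GJ; with |GJ| = 10.7 on the left of ZG, J = G + 10.7·(-0.4446, -0.8957) = (1.131, 39.06). So J.x = 1.131.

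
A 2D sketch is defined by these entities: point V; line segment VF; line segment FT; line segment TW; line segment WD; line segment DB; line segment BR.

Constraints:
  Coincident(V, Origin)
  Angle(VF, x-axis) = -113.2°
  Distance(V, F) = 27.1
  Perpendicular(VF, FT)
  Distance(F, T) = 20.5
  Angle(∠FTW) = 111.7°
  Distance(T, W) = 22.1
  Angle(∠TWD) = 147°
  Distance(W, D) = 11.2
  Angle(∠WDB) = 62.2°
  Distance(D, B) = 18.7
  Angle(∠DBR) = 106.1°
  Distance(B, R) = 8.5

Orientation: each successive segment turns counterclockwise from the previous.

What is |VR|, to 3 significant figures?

21.6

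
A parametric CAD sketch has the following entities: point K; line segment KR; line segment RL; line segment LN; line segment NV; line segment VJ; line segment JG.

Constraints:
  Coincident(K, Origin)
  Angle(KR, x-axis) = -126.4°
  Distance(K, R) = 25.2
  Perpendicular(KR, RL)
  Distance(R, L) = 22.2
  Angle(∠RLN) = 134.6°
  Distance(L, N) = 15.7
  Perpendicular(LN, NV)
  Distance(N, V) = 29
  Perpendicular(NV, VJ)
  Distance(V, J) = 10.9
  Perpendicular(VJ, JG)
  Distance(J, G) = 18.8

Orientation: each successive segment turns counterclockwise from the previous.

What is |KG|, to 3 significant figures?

23.4

K is at the origin; KR runs at -126.4° with length 25.2, so R = (-15.0, -20.3). KR ⟂ RL, so RL runs at -36.4°; with |RL| = 22.2, L = (2.91, -33.5). ∠RLN = 134.6° gives LN at 9.00° from the x-axis; with |LN| = 15.7, N = (18.4, -31.0). LN ⟂ NV, so NV runs at 99.0°; with |NV| = 29.0, V = (13.9, -2.36). NV ⟂ VJ, so VJ runs at -171°; with |VJ| = 10.9, J = (3.12, -4.06). VJ ⟂ JG, so JG runs at -81.0°; with |JG| = 18.8, G = (6.06, -22.6). Then |KG| = |G − K| = 23.4.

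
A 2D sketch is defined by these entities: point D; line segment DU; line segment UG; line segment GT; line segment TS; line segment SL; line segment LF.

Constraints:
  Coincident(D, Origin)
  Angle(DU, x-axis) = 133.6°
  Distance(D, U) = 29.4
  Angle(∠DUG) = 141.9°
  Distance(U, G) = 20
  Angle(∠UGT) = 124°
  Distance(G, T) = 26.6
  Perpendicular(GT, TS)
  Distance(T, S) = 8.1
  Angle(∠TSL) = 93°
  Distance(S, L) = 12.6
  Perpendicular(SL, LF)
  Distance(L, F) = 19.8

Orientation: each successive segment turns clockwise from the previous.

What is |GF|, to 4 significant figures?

17.02

D is at the origin; DU runs at 133.6° with length 29.4, so U = (-20.27, 21.29). ∠DUG = 141.9° gives UG at 95.50° from the x-axis; with |UG| = 20.0, G = (-22.19, 41.20). ∠UGT = 124.0° gives GT at 39.50° from the x-axis; with |GT| = 26.6, T = (-1.667, 58.12). GT is perpendicular to TS, so TS runs at -50.50°; with |TS| = 8.1, S = (3.486, 51.87). ∠TSL = 93.0° gives SL at -137.5° from the x-axis; with |SL| = 12.6, L = (-5.804, 43.36). SL is perpendicular to LF, so LF runs at 132.5°; with |LF| = 19.8, F = (-19.18, 57.95). Then |GF| = |F − G| = 17.02.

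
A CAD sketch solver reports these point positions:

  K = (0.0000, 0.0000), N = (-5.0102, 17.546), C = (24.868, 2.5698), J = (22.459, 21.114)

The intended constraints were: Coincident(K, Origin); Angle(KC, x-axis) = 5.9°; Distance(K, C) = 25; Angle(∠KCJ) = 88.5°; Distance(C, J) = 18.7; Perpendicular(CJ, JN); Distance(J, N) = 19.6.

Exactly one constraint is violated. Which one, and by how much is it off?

Distance(J, N) = 19.6 — off by 8.10.

K = (0.00, 0.00) ✓; KC at 5.900° ✓; |KC| = 25.00 ✓; ∠KCJ = 88.50° ✓; |CJ| = 18.70 ✓; ∠(CJ, JN) = 90.00° ✓; |JN| = 27.70 ✗.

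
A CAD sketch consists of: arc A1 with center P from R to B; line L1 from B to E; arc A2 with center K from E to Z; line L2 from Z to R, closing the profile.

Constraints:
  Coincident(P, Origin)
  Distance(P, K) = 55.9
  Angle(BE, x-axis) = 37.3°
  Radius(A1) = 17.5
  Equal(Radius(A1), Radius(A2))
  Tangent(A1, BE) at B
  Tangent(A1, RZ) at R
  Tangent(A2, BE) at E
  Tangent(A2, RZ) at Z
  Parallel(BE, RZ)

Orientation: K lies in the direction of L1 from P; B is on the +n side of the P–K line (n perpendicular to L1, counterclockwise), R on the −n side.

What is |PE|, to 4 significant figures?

58.58

Tangency of A1 to both parallel lines with radius 17.5 puts B and R at P ± 17.5·n: B = (-10.60, 13.92), R = (10.60, -13.92). Equal radii place E and Z the same way about K: E = K + 17.5·n = (33.86, 47.80), Z = K − 17.5·n = (55.07, 19.95). Then |PE| = |E − P| = 58.58.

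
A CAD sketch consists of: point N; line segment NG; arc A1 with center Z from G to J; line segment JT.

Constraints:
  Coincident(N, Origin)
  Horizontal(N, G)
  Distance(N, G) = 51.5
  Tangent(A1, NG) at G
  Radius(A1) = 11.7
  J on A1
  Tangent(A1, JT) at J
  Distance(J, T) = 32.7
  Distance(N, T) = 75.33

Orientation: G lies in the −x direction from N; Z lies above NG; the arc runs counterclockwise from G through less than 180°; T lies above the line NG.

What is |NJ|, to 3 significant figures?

45.6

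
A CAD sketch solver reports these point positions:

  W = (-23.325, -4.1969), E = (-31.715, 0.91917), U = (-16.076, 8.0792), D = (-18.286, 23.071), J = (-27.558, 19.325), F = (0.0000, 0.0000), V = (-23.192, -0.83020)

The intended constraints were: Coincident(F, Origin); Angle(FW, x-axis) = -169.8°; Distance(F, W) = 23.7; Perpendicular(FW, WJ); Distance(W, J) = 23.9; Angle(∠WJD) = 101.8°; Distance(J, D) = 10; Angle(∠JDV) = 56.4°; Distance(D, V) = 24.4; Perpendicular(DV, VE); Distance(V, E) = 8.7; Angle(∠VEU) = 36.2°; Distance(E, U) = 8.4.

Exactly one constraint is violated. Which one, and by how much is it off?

Distance(E, U) = 8.4 — off by 8.80.

F = (0.00, 0.00) ✓; FW at -169.8° ✓; |FW| = 23.70 ✓; ∠(FW, WJ) = 90.00° ✓; |WJ| = 23.90 ✓; ∠WJD = 101.8° ✓; |JD| = 10.00 ✓; ∠JDV = 56.40° ✓; |DV| = 24.40 ✓; ∠(DV, VE) = 90.00° ✓; |VE| = 8.701 ✓; ∠VEU = 36.20° ✓; |EU| = 17.20 ✗.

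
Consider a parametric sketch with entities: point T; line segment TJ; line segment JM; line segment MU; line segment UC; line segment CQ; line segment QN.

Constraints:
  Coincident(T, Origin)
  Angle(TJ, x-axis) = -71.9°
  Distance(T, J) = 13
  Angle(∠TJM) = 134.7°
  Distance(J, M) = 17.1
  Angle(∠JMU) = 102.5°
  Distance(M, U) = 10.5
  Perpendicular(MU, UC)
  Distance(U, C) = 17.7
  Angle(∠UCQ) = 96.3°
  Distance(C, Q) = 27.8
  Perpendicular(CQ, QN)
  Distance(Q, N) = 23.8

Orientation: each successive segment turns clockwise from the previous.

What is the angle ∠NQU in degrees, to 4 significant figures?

59.39°

T is at the origin; TJ runs at -71.9° with length 13.0, so J = (4.039, -12.36). ∠TJM = 134.7° gives JM at -117.2° from the x-axis; with |JM| = 17.1, M = (-3.778, -27.57). ∠JMU = 102.5° gives MU at 165.3° from the x-axis; with |MU| = 10.5, U = (-13.93, -24.90). MU is perpendicular to UC, so UC runs at 75.30°; with |UC| = 17.7, C = (-9.442, -7.781). ∠UCQ = 96.3° gives CQ at -8.400° from the x-axis; with |CQ| = 27.8, Q = (18.06, -11.84). CQ is perpendicular to QN, so QN runs at -98.40°; with |QN| = 23.8, N = (14.58, -35.39). Then cos ∠NQU = QN·QU / (|QN||QU|), giving 59.39°.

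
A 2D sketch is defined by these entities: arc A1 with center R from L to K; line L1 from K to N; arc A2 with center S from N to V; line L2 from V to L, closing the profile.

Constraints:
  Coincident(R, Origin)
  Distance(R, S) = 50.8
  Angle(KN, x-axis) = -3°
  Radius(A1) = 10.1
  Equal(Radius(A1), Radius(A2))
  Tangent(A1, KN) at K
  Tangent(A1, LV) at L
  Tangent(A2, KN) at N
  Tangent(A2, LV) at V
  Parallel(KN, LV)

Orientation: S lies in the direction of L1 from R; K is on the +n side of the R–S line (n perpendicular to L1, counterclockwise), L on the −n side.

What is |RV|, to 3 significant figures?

51.8

Tangency of A1 to both parallel lines with radius 10.1 puts K and L at R ± 10.1·n: K = (0.529, 10.1), L = (-0.529, -10.1). Equal radii place N and V the same way about S: N = S + 10.1·n = (51.3, 7.43), V = S − 10.1·n = (50.2, -12.7). Then |RV| = |V − R| = 51.8.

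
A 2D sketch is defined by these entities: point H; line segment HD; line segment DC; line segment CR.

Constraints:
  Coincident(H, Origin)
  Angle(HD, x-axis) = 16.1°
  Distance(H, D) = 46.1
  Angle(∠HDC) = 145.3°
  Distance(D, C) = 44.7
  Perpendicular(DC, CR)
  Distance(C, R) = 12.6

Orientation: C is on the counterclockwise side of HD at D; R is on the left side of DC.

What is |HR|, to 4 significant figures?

83.72

H is at the origin; HD runs at 16.1° with length 46.1, so D = 46.1·(cos 16.1°, sin 16.1°) = (44.29, 12.78). ∠HDC = 145.3°, so DC runs at 16.1° + (180° − 145.3°) = 50.80° from the x-axis; with |DC| = 44.7, C = D + 44.7·(cos 50.80°, sin 50.80°) = (72.54, 47.42). DC ⟂ CR; with |CR| = 12.6 on the left of DC, R = C + 12.6·(-0.7749, 0.6320) = (62.78, 55.39). Then |HR| = |R − H| = 83.72.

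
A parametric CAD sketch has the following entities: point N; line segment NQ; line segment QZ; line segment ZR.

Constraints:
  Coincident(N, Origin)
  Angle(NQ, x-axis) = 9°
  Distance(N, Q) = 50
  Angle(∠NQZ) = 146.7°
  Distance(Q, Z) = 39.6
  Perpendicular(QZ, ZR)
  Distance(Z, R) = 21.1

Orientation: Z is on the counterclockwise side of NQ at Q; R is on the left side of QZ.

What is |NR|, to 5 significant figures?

81.638

∠NQZ = 146.7°, so QZ runs at 9.0° + (180° − 146.7°) = 42.300° from the x-axis; with |QZ| = 39.6, Z = Q + 39.6·(cos 42.300°, sin 42.300°) = (78.674, 34.473). QZ is perpendicular to ZR; with |ZR| = 21.1 on the left of QZ, R = Z + 21.1·(-0.67301, 0.73963) = (64.473, 50.079). Then |NR| = |R − N| = 81.638.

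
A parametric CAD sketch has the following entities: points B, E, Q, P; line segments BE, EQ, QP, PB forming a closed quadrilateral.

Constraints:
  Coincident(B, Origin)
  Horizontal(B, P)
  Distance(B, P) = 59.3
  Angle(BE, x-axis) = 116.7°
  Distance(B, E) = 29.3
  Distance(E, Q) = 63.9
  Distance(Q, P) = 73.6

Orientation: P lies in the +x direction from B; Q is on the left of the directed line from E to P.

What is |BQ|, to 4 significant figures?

77.12

B is at the origin; B and P share the same y with |BP| = 59.3 and P in +x, so P = (59.3, 0). BE runs at 116.7° with |BE| = 29.3, so E = (-13.17, 26.18). Q is determined by |EQ| = 63.9 and |QP| = 73.6 together: it lies at the intersection of circle(E, 63.9) and circle(P, 73.6). With |EP| = 77.05, the foot of the radical line on EP is 29.87 from E and the perpendicular offset is √(63.9² − 29.87²) = 56.49. Taking the left-of-EP solution: Q = (34.12, 69.16).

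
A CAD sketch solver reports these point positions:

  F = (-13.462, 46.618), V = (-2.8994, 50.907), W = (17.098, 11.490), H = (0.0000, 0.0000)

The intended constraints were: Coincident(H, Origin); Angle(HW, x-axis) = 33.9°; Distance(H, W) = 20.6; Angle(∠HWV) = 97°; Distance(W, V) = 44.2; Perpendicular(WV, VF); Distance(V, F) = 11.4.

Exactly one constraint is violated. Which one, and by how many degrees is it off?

Perpendicular(WV, VF) — off by 4.80°.

H = (0.00, 0.00) ✓; HW at 33.90° ✓; |HW| = 20.60 ✓; ∠HWV = 97.00° ✓; |WV| = 44.20 ✓; ∠(WV, VF) = 85.20° ✗; |VF| = 11.40 ✓.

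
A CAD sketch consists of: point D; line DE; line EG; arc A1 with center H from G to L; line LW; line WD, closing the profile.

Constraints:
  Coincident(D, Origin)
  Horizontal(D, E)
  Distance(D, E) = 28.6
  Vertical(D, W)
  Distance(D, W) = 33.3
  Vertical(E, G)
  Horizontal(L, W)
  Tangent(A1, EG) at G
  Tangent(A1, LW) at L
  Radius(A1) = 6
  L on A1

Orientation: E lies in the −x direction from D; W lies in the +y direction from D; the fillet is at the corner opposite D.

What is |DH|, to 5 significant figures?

35.441

D is at the origin; D and E share the same y with |DE| = 28.6 and E on the −x side, so E = (-28.600, 0.0000). D and W share the same x with |DW| = 33.3 and W on the +y side, so W = (0.0000, 33.300). The virtual corner opposite D is at (-28.600, 33.300). A1 meets EG tangentially, so HG is at right angles to EG and since A1 is tangent to LW there, HL ⟂ LW, with radius 6.0, so the center H sits 6.0 in from both sides at H = (-22.600, 27.300). Then |DH| = |H − D| = 35.441.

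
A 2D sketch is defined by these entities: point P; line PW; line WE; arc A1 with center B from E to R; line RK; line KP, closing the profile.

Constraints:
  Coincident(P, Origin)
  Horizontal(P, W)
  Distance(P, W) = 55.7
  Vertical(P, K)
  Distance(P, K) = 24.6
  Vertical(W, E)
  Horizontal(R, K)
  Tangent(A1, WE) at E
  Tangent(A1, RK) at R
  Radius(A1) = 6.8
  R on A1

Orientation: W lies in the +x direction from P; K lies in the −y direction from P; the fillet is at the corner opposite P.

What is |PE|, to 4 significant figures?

58.48

The virtual corner opposite P is at (55.70, -24.60). A1 meets WE tangentially, so BE is at right angles to WE and the tangent condition forces BR to be normal to RK, with radius 6.8, so the center B sits 6.8 in from both sides at B = (48.90, -17.80). That places the tangent points at E = (55.70, -17.80) on WE and R = (48.90, -24.60) on RK. Then |PE| = |E − P| = 58.48.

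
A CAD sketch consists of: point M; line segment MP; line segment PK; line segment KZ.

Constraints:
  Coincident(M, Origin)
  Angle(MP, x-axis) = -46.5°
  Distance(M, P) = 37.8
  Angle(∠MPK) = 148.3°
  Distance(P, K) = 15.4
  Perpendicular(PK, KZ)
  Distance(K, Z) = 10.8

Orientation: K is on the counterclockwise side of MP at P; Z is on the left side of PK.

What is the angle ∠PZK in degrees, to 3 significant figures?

55.0°

∠MPK = 148.3°, so PK runs at -46.5° + (180° − 148.3°) = -14.8° from the x-axis; with |PK| = 15.4, K = P + 15.4·(cos -14.8°, sin -14.8°) = (40.9, -31.4). The perpendicularity gives KZ at right angles to PK; with |KZ| = 10.8 on the left of PK, Z = K + 10.8·(0.255, 0.967) = (43.7, -20.9). Then cos ∠PZK = ZP·ZK / (|ZP||ZK|), giving 55.0°.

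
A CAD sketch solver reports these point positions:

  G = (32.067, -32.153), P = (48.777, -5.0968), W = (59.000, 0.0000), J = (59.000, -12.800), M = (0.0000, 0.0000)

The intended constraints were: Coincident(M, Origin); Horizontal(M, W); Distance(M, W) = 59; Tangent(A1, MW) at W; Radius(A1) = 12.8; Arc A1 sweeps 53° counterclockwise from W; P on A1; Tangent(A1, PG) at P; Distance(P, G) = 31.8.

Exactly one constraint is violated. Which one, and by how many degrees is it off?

Tangent(A1, PG) at P — off by 5.30°.

M = (0.00, 0.00) ✓; M.y = 0.00, W.y = 0.00 ✓; |MW| = 59.00 ✓; ∠(JW, WM) = 90.00° ✓; |JW| = 12.80 ✓; bearing(J→P) − bearing(J→W) = 53.00° ✓; |JP| = 12.80 ✓; ∠(JP, PG) = 84.70° ✗; |PG| = 31.80 ✓.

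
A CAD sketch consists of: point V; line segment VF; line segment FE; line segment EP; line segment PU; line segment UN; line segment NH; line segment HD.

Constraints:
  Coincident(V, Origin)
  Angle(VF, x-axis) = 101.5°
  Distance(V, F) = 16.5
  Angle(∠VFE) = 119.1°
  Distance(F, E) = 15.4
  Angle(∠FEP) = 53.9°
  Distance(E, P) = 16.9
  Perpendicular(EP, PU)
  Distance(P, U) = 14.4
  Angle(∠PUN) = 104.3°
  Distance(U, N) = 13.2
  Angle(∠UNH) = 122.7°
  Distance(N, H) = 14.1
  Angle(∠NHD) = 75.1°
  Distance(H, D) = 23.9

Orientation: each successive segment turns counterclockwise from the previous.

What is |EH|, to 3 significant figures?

10.2

V is at the origin; VF runs at 101.5° with length 16.5, so F = (-3.29, 16.2). ∠VFE = 119.1° gives FE at 162° from the x-axis; with |FE| = 15.4, E = (-18.0, 20.8). ∠FEP = 53.9° gives EP at -71.5° from the x-axis; with |EP| = 16.9, P = (-12.6, 4.80). The perpendicularity gives PU at right angles to EP, so PU runs at 18.5°; with |PU| = 14.4, U = (1.05, 9.37). ∠PUN = 104.3° gives UN at 94.2° from the x-axis; with |UN| = 13.2, N = (0.0829, 22.5). ∠UNH = 122.7° gives NH at 152° from the x-axis; with |NH| = 14.1, H = (-12.3, 29.3). Then |EH| = |H − E| = 10.2.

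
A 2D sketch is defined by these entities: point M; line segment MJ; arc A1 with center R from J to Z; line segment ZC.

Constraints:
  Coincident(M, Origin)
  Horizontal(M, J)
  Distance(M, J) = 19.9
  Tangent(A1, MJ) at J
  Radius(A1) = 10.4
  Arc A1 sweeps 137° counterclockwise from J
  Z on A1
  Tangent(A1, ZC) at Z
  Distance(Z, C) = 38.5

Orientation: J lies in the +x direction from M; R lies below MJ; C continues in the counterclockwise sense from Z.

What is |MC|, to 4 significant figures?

60.31

M is at the origin; MJ is horizontal with |MJ| = 19.9 and J on the +x side, so J = (19.90, 0.000). The tangent condition forces RJ to be normal to MJ, so R = J + (0, -10.4) = (19.90, -10.40). On A1, J sits at bearing 90° from R; a 137° counterclockwise sweep puts Z at bearing 227°, so Z = R + 10.4·(cos 227°, sin 227°) = (12.81, -18.01). Tangency of A1 to ZC means the radius RZ is perpendicular to ZC, so ZC runs along (−sin 227°, cos 227°); with |ZC| = 38.5, C = (40.96, -44.26). Then |MC| = |C − M| = 60.31.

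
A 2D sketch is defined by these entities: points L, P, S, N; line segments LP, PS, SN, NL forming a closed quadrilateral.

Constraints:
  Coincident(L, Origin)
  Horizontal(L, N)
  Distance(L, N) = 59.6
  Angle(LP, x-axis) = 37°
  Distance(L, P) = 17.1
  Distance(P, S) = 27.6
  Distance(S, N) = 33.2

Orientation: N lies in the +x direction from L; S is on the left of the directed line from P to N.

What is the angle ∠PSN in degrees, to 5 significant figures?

101.10°

L is at the origin; LN is horizontal with |LN| = 59.6 and N in +x, so N = (59.6, 0). LP runs at 37.0° with |LP| = 17.1, so P = (13.657, 10.291). S is determined by |PS| = 27.6 and |SN| = 33.2 together: it lies at the intersection of circle(P, 27.6) and circle(N, 33.2). With |PN| = 47.082, the foot of the radical line on PN is 19.925 from P and the perpendicular offset is √(27.6² − 19.925²) = 19.098. Taking the left-of-PN solution: S = (37.274, 24.573).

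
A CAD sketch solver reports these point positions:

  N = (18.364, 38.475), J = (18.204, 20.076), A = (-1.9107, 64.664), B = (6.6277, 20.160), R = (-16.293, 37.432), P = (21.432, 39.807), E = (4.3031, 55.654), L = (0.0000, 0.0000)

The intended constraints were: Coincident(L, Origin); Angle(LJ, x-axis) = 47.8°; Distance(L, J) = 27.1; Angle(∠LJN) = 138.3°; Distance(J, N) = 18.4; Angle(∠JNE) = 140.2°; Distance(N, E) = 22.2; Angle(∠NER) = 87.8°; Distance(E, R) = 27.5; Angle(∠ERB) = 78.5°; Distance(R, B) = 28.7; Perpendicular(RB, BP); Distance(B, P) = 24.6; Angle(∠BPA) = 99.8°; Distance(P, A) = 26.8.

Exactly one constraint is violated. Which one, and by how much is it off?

Distance(P, A) = 26.8 — off by 7.30.

L = (0.00, 0.00) ✓; LJ at 47.80° ✓; |LJ| = 27.10 ✓; ∠LJN = 138.3° ✓; |JN| = 18.40 ✓; ∠JNE = 140.2° ✓; |NE| = 22.20 ✓; ∠NER = 87.80° ✓; |ER| = 27.50 ✓; ∠ERB = 78.50° ✓; |RB| = 28.70 ✓; ∠(RB, BP) = 90.00° ✓; |BP| = 24.60 ✓; ∠BPA = 99.80° ✓; |PA| = 34.10 ✗.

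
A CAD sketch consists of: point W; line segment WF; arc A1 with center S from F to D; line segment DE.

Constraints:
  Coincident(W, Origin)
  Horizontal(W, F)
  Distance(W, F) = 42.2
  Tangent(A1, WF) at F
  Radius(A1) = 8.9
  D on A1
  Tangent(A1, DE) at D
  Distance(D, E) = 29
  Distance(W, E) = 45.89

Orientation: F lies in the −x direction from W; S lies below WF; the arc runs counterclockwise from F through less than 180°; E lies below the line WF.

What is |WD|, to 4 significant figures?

50.90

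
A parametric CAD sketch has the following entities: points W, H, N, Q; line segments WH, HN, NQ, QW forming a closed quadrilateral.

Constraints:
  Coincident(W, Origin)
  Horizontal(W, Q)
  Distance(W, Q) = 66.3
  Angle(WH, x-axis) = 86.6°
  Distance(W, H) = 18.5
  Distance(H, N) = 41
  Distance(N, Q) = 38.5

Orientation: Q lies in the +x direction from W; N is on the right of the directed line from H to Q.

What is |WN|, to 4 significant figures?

31.49

Checks: |HN| = 41.00 ✓; |NQ| = 38.50 ✓.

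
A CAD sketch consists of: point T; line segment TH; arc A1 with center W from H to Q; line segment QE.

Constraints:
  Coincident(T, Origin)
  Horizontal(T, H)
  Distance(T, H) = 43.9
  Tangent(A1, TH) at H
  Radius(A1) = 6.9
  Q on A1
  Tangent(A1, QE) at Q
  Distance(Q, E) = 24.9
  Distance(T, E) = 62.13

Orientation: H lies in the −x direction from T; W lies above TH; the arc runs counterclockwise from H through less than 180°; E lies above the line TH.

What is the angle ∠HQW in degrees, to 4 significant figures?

25.71°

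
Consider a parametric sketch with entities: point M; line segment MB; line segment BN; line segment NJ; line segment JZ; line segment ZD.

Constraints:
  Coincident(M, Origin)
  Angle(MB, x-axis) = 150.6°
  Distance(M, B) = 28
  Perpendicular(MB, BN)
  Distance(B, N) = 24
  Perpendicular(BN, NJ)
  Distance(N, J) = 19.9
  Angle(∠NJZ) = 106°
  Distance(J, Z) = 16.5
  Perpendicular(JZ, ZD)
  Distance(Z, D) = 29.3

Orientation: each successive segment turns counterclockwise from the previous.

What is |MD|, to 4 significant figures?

31.72

M is at the origin; MB runs at 150.6° with length 28.0, so B = (-24.39, 13.75). The perpendicularity gives BN at right angles to MB, so BN runs at -119.4°; with |BN| = 24.0, N = (-36.18, -7.164). BN ⟂ NJ, so NJ runs at -29.40°; with |NJ| = 19.9, J = (-18.84, -16.93). ∠NJZ = 106.0° gives JZ at 44.60° from the x-axis; with |JZ| = 16.5, Z = (-7.090, -5.347). JZ ⟂ ZD, so ZD runs at 134.6°; with |ZD| = 29.3, D = (-27.66, 15.52). Then |MD| = |D − M| = 31.72.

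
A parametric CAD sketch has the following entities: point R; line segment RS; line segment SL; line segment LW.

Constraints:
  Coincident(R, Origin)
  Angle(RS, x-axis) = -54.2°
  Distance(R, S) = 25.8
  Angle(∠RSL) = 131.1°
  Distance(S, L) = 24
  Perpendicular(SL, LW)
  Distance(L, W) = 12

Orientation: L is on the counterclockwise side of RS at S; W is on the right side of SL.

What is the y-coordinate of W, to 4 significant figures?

-35.09

∠RSL = 131.1°, so SL runs at -54.2° + (180° − 131.1°) = -5.300° from the x-axis; with |SL| = 24.0, L = S + 24.0·(cos -5.300°, sin -5.300°) = (38.99, -23.14). The perpendicularity gives LW at right angles to SL; with |LW| = 12.0 on the right of SL, W = L + 12.0·(-0.09237, -0.9957) = (37.88, -35.09). So W.y = -35.09.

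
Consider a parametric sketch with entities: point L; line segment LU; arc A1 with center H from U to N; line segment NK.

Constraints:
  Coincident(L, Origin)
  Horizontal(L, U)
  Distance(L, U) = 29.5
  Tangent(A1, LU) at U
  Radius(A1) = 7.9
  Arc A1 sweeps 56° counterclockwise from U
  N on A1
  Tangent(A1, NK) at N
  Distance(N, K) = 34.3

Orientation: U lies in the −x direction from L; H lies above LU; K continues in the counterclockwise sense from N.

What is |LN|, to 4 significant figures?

23.21

A1 meets LU tangentially, so HU is at right angles to LU, so H = U + (0, 7.9) = (-29.50, 7.900). On A1, U sits at bearing -90° from H; a 56° counterclockwise sweep puts N at bearing -34°, so N = H + 7.9·(cos -34°, sin -34°) = (-22.95, 3.482). Then |LN| = |N − L| = 23.21.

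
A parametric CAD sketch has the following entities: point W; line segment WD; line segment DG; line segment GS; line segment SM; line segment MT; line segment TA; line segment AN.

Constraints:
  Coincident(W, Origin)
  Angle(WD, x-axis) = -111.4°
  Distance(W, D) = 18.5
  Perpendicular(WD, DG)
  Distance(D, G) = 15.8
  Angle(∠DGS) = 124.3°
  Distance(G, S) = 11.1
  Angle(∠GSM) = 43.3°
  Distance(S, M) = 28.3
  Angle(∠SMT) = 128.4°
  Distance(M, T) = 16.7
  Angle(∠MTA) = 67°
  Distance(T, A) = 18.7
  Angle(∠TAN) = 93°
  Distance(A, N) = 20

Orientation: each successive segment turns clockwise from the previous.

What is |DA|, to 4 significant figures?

14.13

W is at the origin; WD runs at -111.4° with length 18.5, so D = (-6.750, -17.22). WD ⟂ DG, so DG runs at 158.6°; with |DG| = 15.8, G = (-21.46, -11.46). ∠DGS = 124.3° gives GS at 102.9° from the x-axis; with |GS| = 11.1, S = (-23.94, -0.6396). ∠GSM = 43.3° gives SM at -33.80° from the x-axis; with |SM| = 28.3, M = (-0.4221, -16.38). ∠SMT = 128.4° gives MT at -85.40° from the x-axis; with |MT| = 16.7, T = (0.9172, -33.03). ∠MTA = 67.0° gives TA at 161.6° from the x-axis; with |TA| = 18.7, A = (-16.83, -27.13). Then |DA| = |A − D| = 14.13.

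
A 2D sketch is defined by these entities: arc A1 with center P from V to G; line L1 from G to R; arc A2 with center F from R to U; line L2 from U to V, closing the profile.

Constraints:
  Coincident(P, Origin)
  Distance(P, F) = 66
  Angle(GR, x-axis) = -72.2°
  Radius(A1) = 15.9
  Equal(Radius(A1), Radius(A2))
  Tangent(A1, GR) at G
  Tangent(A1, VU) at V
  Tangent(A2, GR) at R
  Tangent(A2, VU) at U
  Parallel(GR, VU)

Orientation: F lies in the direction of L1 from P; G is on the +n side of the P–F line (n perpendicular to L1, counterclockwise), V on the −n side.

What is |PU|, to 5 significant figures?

67.888

Tangency of A1 to both parallel lines with radius 15.9 puts G and V at P ± 15.9·n: G = (15.139, 4.8606), V = (-15.139, -4.8606). Equal radii place R and U the same way about F: R = F + 15.9·n = (35.315, -57.980), U = F − 15.9·n = (5.0370, -67.701). Then |PU| = |U − P| = 67.888.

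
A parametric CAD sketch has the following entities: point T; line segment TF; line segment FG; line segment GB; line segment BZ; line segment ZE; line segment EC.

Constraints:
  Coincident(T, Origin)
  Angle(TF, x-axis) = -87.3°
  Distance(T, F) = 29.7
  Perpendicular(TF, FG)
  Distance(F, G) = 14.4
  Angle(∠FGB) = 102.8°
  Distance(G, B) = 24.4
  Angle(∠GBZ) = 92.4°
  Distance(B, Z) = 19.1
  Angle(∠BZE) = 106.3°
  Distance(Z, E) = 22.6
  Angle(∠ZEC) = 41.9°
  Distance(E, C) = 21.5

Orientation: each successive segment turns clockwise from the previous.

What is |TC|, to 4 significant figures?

17.32

T is at the origin; TF runs at -87.3° with length 29.7, so F = (1.399, -29.67). The perpendicularity gives FG at right angles to TF, so FG runs at -177.3°; with |FG| = 14.4, G = (-12.98, -30.35). ∠FGB = 102.8° gives GB at 105.5° from the x-axis; with |GB| = 24.4, B = (-19.51, -6.833). ∠GBZ = 92.4° gives BZ at 17.90° from the x-axis; with |BZ| = 19.1, Z = (-1.330, -0.9623). ∠BZE = 106.3° gives ZE at -55.80° from the x-axis; with |ZE| = 22.6, E = (11.37, -19.65). ∠ZEC = 41.9° gives EC at 166.1° from the x-axis; with |EC| = 21.5, C = (-9.497, -14.49). Then |TC| = |C − T| = 17.32.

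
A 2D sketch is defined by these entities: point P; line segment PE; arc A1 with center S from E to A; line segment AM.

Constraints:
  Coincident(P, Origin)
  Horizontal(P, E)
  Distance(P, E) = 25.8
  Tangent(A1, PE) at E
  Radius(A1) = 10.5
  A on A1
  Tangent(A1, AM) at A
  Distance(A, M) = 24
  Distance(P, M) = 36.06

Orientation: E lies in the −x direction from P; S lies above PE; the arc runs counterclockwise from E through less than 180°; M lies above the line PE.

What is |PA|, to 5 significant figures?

18.098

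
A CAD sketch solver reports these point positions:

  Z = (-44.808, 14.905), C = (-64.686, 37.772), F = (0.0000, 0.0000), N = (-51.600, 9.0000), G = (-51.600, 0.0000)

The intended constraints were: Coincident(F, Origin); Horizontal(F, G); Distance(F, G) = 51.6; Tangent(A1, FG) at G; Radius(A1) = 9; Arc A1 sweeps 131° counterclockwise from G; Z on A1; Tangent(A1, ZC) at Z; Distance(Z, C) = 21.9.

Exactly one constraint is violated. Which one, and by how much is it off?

Distance(Z, C) = 21.9 — off by 8.40.

F = (0.00, 0.00) ✓; F.y = 0.00, G.y = 0.00 ✓; |FG| = 51.60 ✓; ∠(NG, GF) = 90.00° ✓; |NG| = 9.000 ✓; bearing(N→Z) − bearing(N→G) = 131.0° ✓; |NZ| = 9.000 ✓; ∠(NZ, ZC) = 90.00° ✓; |ZC| = 30.30 ✗.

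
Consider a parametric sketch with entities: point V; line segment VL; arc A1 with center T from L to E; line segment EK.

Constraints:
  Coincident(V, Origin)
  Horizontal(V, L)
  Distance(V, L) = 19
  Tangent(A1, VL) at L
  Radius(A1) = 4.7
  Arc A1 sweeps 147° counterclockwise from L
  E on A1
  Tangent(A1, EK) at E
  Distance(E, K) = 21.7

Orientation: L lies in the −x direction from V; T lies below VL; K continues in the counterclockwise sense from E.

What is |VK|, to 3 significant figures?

20.7

V is at the origin; VL is horizontal with |VL| = 19.0 and L on the −x side, so L = (-19.0, 0.00). Since A1 is tangent to VL there, TL ⟂ VL, so T = L + (0, -4.7) = (-19.0, -4.70). On A1, L sits at bearing 90° from T; a 147° counterclockwise sweep puts E at bearing 237°, so E = T + 4.7·(cos 237°, sin 237°) = (-21.6, -8.64). The tangent condition forces TE to be normal to EK, so EK runs along (−sin 237°, cos 237°); with |EK| = 21.7, K = (-3.36, -20.5). Then |VK| = |K − V| = 20.7.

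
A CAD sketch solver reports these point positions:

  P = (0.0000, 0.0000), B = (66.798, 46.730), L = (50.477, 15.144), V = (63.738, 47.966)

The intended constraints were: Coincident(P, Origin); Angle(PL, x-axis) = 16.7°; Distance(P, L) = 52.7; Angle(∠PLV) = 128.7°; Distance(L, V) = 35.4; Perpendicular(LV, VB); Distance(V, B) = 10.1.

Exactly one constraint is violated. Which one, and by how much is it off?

Distance(V, B) = 10.1 — off by 6.80.

P = (0.00, 0.00) ✓; PL at 16.70° ✓; |PL| = 52.70 ✓; ∠PLV = 128.7° ✓; |LV| = 35.40 ✓; ∠(LV, VB) = 89.99° ✓; |VB| = 3.300 ✗.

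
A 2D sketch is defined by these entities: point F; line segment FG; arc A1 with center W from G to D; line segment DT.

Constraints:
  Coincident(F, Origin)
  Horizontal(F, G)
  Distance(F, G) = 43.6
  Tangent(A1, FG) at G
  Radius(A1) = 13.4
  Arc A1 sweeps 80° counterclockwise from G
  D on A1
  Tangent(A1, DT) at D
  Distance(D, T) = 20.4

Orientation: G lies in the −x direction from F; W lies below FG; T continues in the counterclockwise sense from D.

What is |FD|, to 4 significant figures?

57.87

Since A1 is tangent to FG there, WG ⟂ FG, so W = G + (0, -13.4) = (-43.60, -13.40). On A1, G sits at bearing 90° from W; an 80° counterclockwise sweep puts D at bearing 170°, so D = W + 13.4·(cos 170°, sin 170°) = (-56.80, -11.07). Then |FD| = |D − F| = 57.87.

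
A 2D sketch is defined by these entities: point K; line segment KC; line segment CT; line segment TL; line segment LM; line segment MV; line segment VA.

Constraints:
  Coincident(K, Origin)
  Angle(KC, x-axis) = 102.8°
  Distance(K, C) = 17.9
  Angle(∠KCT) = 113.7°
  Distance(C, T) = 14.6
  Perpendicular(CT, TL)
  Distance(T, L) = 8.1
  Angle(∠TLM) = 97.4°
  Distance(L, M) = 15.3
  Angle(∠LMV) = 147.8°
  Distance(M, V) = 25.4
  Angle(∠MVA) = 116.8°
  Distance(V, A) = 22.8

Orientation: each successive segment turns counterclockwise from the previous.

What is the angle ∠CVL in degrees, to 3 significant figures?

11.4°

K is at the origin; KC runs at 102.8° with length 17.9, so C = (-3.97, 17.5). ∠KCT = 113.7° gives CT at 169° from the x-axis; with |CT| = 14.6, T = (-18.3, 20.2). The perpendicularity gives TL at right angles to CT, so TL runs at -101°; with |TL| = 8.1, L = (-19.8, 12.3). ∠TLM = 97.4° gives LM at -18.3° from the x-axis; with |LM| = 15.3, M = (-5.31, 7.46). ∠LMV = 147.8° gives MV at 13.9° from the x-axis; with |MV| = 25.4, V = (19.3, 13.6). Then cos ∠CVL = VC·VL / (|VC||VL|), giving 11.4°.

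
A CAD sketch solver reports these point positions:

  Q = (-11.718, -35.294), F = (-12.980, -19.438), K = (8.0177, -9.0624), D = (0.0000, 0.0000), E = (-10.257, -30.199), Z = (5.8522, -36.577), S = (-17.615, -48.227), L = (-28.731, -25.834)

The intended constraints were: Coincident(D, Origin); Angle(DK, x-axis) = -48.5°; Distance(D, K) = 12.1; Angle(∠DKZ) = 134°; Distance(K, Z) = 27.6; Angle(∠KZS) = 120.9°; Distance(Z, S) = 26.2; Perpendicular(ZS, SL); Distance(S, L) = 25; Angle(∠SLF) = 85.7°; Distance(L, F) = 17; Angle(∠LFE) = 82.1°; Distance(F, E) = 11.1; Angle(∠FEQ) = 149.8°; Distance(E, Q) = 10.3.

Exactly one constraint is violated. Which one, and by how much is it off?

Distance(E, Q) = 10.3 — off by 5.00.

D = (0.00, 0.00) ✓; DK at -48.50° ✓; |DK| = 12.10 ✓; ∠DKZ = 134.0° ✓; |KZ| = 27.60 ✓; ∠KZS = 120.9° ✓; |ZS| = 26.20 ✓; ∠(ZS, SL) = 90.00° ✓; |SL| = 25.00 ✓; ∠SLF = 85.70° ✓; |LF| = 17.00 ✓; ∠LFE = 82.10° ✓; |FE| = 11.10 ✓; ∠FEQ = 149.8° ✓; |EQ| = 5.300 ✗.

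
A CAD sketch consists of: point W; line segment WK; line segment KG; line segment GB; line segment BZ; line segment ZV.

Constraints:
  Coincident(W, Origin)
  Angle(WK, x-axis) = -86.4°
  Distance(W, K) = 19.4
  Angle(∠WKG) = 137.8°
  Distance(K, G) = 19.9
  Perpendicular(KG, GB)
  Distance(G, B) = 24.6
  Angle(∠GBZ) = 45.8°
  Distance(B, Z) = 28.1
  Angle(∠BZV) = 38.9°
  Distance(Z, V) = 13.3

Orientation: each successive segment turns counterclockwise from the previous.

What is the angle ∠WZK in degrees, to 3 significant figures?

122°

KG is perpendicular to GB, so GB runs at 45.8°; with |GB| = 24.6, B = (32.6, -15.6). ∠GBZ = 45.8° gives BZ at -180° from the x-axis; with |BZ| = 28.1, Z = (4.53, -15.6). Then cos ∠WZK = ZW·ZK / (|ZW||ZK|), giving 122°.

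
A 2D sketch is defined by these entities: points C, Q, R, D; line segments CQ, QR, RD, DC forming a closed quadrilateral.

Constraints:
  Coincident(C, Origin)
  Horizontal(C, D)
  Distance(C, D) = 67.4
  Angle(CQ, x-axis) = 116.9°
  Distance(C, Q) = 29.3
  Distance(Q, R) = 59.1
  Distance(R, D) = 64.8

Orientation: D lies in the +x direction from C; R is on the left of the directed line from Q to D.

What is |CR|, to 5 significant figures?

68.147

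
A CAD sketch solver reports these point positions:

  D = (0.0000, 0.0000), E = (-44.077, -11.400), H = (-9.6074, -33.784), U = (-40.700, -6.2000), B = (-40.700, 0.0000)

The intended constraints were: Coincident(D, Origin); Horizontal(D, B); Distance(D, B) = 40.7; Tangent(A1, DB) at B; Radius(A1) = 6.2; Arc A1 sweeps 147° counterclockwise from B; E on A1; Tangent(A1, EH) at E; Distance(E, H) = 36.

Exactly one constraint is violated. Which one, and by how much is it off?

Distance(E, H) = 36 — off by 5.10.

D = (0.00, 0.00) ✓; D.y = 0.00, B.y = 0.00 ✓; |DB| = 40.70 ✓; ∠(UB, BD) = 90.00° ✓; |UB| = 6.200 ✓; bearing(U→E) − bearing(U→B) = 147.0° ✓; |UE| = 6.200 ✓; ∠(UE, EH) = 90.00° ✓; |EH| = 41.10 ✗.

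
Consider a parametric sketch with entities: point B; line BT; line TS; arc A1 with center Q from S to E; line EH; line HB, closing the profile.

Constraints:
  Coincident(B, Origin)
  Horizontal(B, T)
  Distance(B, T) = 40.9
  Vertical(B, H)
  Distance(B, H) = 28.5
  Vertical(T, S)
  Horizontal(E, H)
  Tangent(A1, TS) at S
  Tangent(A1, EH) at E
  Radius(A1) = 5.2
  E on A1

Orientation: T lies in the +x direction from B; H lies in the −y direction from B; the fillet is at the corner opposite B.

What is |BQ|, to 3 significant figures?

42.6

B is at the origin; B and T share the same y with |BT| = 40.9 and T on the +x side, so T = (40.9, 0.00). BH is vertical with |BH| = 28.5 and H on the −y side, so H = (0.00, -28.5). The virtual corner opposite B is at (40.9, -28.5). The tangent condition forces QS to be normal to TS and tangency of A1 to EH means the radius QE is perpendicular to EH, with radius 5.2, so the center Q sits 5.2 in from both sides at Q = (35.7, -23.3). Then |BQ| = |Q − B| = 42.6.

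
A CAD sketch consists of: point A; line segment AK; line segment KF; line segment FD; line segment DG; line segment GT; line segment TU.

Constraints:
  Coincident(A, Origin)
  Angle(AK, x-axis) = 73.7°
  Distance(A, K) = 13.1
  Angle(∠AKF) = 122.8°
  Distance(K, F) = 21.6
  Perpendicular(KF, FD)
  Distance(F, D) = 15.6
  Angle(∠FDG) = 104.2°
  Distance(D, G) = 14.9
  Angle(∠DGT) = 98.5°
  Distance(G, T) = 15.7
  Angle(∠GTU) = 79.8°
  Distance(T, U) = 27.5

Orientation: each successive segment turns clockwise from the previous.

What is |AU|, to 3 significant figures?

37.1

A is at the origin; AK runs at 73.7° with length 13.1, so K = (3.68, 12.6). ∠AKF = 122.8° gives KF at 16.5° from the x-axis; with |KF| = 21.6, F = (24.4, 18.7). The perpendicularity gives FD at right angles to KF, so FD runs at -73.5°; with |FD| = 15.6, D = (28.8, 3.75). ∠FDG = 104.2° gives DG at -149° from the x-axis; with |DG| = 14.9, G = (16.0, -3.86). ∠DGT = 98.5° gives GT at 129° from the x-axis; with |GT| = 15.7, T = (6.08, 8.31). ∠GTU = 79.8° gives TU at 29.0° from the x-axis; with |TU| = 27.5, U = (30.1, 21.6). Then |AU| = |U − A| = 37.1.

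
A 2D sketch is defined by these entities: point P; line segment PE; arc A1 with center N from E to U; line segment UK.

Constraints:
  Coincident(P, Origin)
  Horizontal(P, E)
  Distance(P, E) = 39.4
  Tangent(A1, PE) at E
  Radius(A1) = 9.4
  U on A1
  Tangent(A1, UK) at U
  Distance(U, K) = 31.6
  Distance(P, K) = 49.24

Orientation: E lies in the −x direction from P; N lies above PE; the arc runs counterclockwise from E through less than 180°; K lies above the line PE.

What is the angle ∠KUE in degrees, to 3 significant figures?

137°

Checks: |NU| = 9.400 ✓; ∠(NU, UK) = 90.00° ✓; |UK| = 31.60 ✓; |PK| = 49.24 ✓.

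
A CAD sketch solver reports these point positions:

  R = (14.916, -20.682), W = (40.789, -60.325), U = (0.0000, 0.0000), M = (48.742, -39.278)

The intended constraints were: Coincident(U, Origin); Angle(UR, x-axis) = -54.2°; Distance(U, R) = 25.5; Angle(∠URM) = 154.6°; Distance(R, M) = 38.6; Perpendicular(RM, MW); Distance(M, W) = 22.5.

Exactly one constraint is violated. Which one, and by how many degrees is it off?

Perpendicular(RM, MW) — off by 8.10°.

U = (0.00, 0.00) ✓; UR at -54.20° ✓; |UR| = 25.50 ✓; ∠URM = 154.6° ✓; |RM| = 38.60 ✓; ∠(RM, MW) = 81.90° ✗; |MW| = 22.50 ✓.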